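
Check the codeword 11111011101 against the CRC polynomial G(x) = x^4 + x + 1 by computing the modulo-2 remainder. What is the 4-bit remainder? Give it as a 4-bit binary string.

Modulo-2 division of 11111011101 by 10011:
  pos 0: 11111 XOR 10011 = 01100
  pos 1: 11000 XOR 10011 = 01011
  pos 2: 10111 XOR 10011 = 00100
  pos 4: 10011 XOR 10011 = 00000
Remainder = 0001 (nonzero — an error is detected).

0001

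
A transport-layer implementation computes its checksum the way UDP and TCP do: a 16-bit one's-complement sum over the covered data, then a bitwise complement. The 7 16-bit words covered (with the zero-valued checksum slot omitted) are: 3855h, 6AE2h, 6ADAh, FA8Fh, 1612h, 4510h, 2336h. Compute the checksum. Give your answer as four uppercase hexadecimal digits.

One's-complement addition (fold any carry out of bit 15 back into bit 0):
  0x3855 + 0x6AE2 = 0x0A337
  0xA337 + 0x6ADA = 0x10E11 → wrap carry → 0x0E12
  0x0E12 + 0xFA8F = 0x108A1 → wrap carry → 0x08A2
  0x08A2 + 0x1612 = 0x01EB4
  0x1EB4 + 0x4510 = 0x063C4
  0x63C4 + 0x2336 = 0x086FA
One's-complement sum = 0x86FA.
Checksum = ~0x86FA & 0xFFFF = 0x7905.

7905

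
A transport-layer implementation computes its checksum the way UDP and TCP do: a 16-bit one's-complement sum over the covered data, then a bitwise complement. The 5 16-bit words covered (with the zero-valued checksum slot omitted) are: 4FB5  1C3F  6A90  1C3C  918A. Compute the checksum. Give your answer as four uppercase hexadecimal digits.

7BB4

One's-complement addition (fold any carry out of bit 15 back into bit 0):
  0x4FB5 + 0x1C3F = 0x06BF4
  0x6BF4 + 0x6A90 = 0x0D684
  0xD684 + 0x1C3C = 0x0F2C0
  0xF2C0 + 0x918A = 0x1844A → wrap carry → 0x844B
One's-complement sum = 0x844B.
Checksum = ~0x844B & 0xFFFF = 0x7BB4.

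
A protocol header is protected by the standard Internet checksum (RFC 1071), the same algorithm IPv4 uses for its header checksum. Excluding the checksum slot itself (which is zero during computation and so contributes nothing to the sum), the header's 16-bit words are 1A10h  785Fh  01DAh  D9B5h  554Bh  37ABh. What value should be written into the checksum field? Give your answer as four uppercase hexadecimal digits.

One's-complement addition (fold any carry out of bit 15 back into bit 0):
  0x1A10 + 0x785F = 0x0926F
  0x926F + 0x01DA = 0x09449
  0x9449 + 0xD9B5 = 0x16DFE → wrap carry → 0x6DFF
  0x6DFF + 0x554B = 0x0C34A
  0xC34A + 0x37AB = 0x0FAF5
One's-complement sum = 0xFAF5.
Checksum = ~0xFAF5 & 0xFFFF = 0x050A.

050A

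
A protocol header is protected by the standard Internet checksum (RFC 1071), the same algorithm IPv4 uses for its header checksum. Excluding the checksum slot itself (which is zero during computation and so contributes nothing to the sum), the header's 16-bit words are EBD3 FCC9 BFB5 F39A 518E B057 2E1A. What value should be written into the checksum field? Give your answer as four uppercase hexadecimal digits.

3411

One's-complement addition (fold any carry out of bit 15 back into bit 0):
  0xEBD3 + 0xFCC9 = 0x1E89C → wrap carry → 0xE89D
  0xE89D + 0xBFB5 = 0x1A852 → wrap carry → 0xA853
  0xA853 + 0xF39A = 0x19BED → wrap carry → 0x9BEE
  0x9BEE + 0x518E = 0x0ED7C
  0xED7C + 0xB057 = 0x19DD3 → wrap carry → 0x9DD4
  0x9DD4 + 0x2E1A = 0x0CBEE
One's-complement sum = 0xCBEE.
Checksum = ~0xCBEE & 0xFFFF = 0x3411.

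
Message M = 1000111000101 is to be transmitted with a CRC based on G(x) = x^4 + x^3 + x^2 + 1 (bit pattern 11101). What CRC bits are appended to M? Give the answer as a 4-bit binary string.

0101

Append 4 zeros: 10001110001010000. Divide by 11101 (XOR where the leading bit is 1):
  pos 0: 10001 XOR 11101 = 01100
  pos 1: 11001 XOR 11101 = 00100
  pos 3: 10010 XOR 11101 = 01111
  pos 4: 11110 XOR 11101 = 00011
  pos 7: 11010 XOR 11101 = 00111
  pos 9: 11110 XOR 11101 = 00011
  pos 12: 11000 XOR 11101 = 00101
Remainder (last 4 bits) = 0101. This is the CRC / FCS.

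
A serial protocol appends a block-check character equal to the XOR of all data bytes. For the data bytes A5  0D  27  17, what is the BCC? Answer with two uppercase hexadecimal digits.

XOR the bytes together:
  start with 0xA5
  0xA5 ⊕ 0x0D = 0xA8
  0xA8 ⊕ 0x27 = 0x8F
  0x8F ⊕ 0x17 = 0x98

98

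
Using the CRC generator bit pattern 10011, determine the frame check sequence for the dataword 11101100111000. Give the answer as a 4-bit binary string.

0001

Append 4 zeros: 111011001110000000. Divide by 10011 (XOR where the leading bit is 1):
  pos 0: 11101 XOR 10011 = 01110
  pos 1: 11101 XOR 10011 = 01110
  pos 2: 11100 XOR 10011 = 01111
  pos 3: 11110 XOR 10011 = 01101
  pos 4: 11011 XOR 10011 = 01000
  pos 5: 10001 XOR 10011 = 00010
  pos 8: 10100 XOR 10011 = 00111
  pos 10: 11100 XOR 10011 = 01111
  pos 11: 11110 XOR 10011 = 01101
  pos 12: 11010 XOR 10011 = 01001
  pos 13: 10010 XOR 10011 = 00001
Remainder (last 4 bits) = 0001. This is the CRC / FCS.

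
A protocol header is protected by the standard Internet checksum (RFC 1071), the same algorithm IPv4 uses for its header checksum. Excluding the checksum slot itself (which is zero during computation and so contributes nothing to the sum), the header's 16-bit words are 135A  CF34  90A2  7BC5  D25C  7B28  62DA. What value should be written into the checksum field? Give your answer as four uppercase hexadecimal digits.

60A9

One's-complement addition (fold any carry out of bit 15 back into bit 0):
  0x135A + 0xCF34 = 0x0E28E
  0xE28E + 0x90A2 = 0x17330 → wrap carry → 0x7331
  0x7331 + 0x7BC5 = 0x0EEF6
  0xEEF6 + 0xD25C = 0x1C152 → wrap carry → 0xC153
  0xC153 + 0x7B28 = 0x13C7B → wrap carry → 0x3C7C
  0x3C7C + 0x62DA = 0x09F56
One's-complement sum = 0x9F56.
Checksum = ~0x9F56 & 0xFFFF = 0x60A9.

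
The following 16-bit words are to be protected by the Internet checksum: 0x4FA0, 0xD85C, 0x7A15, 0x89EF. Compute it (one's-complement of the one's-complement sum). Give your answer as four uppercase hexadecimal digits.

One's-complement addition (fold any carry out of bit 15 back into bit 0):
  0x4FA0 + 0xD85C = 0x127FC → wrap carry → 0x27FD
  0x27FD + 0x7A15 = 0x0A212
  0xA212 + 0x89EF = 0x12C01 → wrap carry → 0x2C02
One's-complement sum = 0x2C02.
Checksum = ~0x2C02 & 0xFFFF = 0xD3FD.

D3FD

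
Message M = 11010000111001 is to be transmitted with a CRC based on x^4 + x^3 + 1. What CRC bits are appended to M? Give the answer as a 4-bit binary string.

Append 4 zeros: 110100001110010000. Divide by 11001 (XOR where the leading bit is 1):
  pos 0: 11010 XOR 11001 = 00011
  pos 3: 11000 XOR 11001 = 00001
  pos 7: 11110 XOR 11001 = 00111
  pos 9: 11101 XOR 11001 = 00100
  pos 11: 10000 XOR 11001 = 01001
  pos 12: 10010 XOR 11001 = 01011
  pos 13: 10110 XOR 11001 = 01111
Remainder (last 4 bits) = 1111. This is the CRC / FCS.

1111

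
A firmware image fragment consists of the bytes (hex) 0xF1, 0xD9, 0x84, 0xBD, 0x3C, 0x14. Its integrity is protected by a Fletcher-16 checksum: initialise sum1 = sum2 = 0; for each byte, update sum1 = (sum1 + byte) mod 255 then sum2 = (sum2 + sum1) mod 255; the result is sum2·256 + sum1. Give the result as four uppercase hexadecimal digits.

C45E

Running sums (mod 255):
  after byte 0 (0xF1): sum1=241, sum2=241
  after byte 1 (0xD9): sum1=203, sum2=189
  after byte 2 (0x84): sum1=80, sum2=14
  after byte 3 (0xBD): sum1=14, sum2=28
  after byte 4 (0x3C): sum1=74, sum2=102
  after byte 5 (0x14): sum1=94, sum2=196
Checksum = sum2·256 + sum1 = 196·256 + 94 = 50270 = 0xC45E.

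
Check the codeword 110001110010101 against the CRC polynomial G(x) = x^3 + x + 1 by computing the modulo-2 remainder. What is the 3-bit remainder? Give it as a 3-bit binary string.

000

Modulo-2 division of 110001110010101 by 1011:
  pos 0: 1100 XOR 1011 = 0111
  pos 1: 1110 XOR 1011 = 0101
  pos 2: 1011 XOR 1011 = 0000
  pos 6: 1100 XOR 1011 = 0111
  pos 7: 1111 XOR 1011 = 0100
  pos 8: 1000 XOR 1011 = 0011
  pos 10: 1110 XOR 1011 = 0101
  pos 11: 1011 XOR 1011 = 0000
Remainder = 000 (zero — the frame passes the CRC check).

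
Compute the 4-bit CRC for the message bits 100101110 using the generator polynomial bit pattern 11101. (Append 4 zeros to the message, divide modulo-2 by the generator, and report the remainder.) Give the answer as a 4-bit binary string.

1011

Append 4 zeros: 1001011100000. Divide by 11101 (XOR where the leading bit is 1):
  pos 0: 10010 XOR 11101 = 01111
  pos 1: 11111 XOR 11101 = 00010
  pos 4: 10110 XOR 11101 = 01011
  pos 5: 10110 XOR 11101 = 01011
  pos 6: 10110 XOR 11101 = 01011
  pos 7: 10110 XOR 11101 = 01011
  pos 8: 10110 XOR 11101 = 01011
Remainder (last 4 bits) = 1011. This is the CRC / FCS.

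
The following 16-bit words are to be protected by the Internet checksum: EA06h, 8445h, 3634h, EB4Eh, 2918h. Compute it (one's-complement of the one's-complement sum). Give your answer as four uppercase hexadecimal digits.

4718

One's-complement addition (fold any carry out of bit 15 back into bit 0):
  0xEA06 + 0x8445 = 0x16E4B → wrap carry → 0x6E4C
  0x6E4C + 0x3634 = 0x0A480
  0xA480 + 0xEB4E = 0x18FCE → wrap carry → 0x8FCF
  0x8FCF + 0x2918 = 0x0B8E7
One's-complement sum = 0xB8E7.
Checksum = ~0xB8E7 & 0xFFFF = 0x4718.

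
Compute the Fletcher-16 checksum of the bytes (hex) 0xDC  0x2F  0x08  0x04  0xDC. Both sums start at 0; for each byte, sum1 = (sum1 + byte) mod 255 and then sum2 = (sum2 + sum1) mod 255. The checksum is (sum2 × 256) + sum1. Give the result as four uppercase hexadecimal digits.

0AF4

Running sums (mod 255):
  after byte 0 (0xDC): sum1=220, sum2=220
  after byte 1 (0x2F): sum1=12, sum2=232
  after byte 2 (0x08): sum1=20, sum2=252
  after byte 3 (0x04): sum1=24, sum2=21
  after byte 4 (0xDC): sum1=244, sum2=10
Checksum = sum2·256 + sum1 = 10·256 + 244 = 2804 = 0x0AF4.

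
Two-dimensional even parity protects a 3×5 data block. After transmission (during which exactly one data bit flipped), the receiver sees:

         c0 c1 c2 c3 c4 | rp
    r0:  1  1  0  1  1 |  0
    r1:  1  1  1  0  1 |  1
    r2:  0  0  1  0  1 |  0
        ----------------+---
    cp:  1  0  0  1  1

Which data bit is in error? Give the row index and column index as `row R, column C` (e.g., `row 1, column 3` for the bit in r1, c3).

Recompute each row's even parity and compare to rp:
  r0: data parity 0, sent rp 0 → ok
  r1: data parity 0, sent rp 1 → mismatch
  r2: data parity 0, sent rp 0 → ok
Recompute each column's even parity and compare to cp:
  c0: data parity 0, sent cp 1 → mismatch
  c1: data parity 0, sent cp 0 → ok
  c2: data parity 0, sent cp 0 → ok
  c3: data parity 1, sent cp 1 → ok
  c4: data parity 1, sent cp 1 → ok
Exactly one row (r1) and one column (c0) fail → the flipped bit is at their intersection.

row 1, column 0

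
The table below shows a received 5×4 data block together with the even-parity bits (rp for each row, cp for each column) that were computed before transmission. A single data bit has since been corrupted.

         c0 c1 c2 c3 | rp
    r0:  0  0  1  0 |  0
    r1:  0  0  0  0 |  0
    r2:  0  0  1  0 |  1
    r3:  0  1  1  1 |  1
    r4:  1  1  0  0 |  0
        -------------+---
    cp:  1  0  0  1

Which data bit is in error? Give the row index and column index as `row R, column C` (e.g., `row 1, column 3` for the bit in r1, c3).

row 0, column 2

Recompute each row's even parity and compare to rp:
  r0: data parity 1, sent rp 0 → mismatch
  r1: data parity 0, sent rp 0 → ok
  r2: data parity 1, sent rp 1 → ok
  r3: data parity 1, sent rp 1 → ok
  r4: data parity 0, sent rp 0 → ok
Recompute each column's even parity and compare to cp:
  c0: data parity 1, sent cp 1 → ok
  c1: data parity 0, sent cp 0 → ok
  c2: data parity 1, sent cp 0 → mismatch
  c3: data parity 1, sent cp 1 → ok
Exactly one row (r0) and one column (c2) fail → the flipped bit is at their intersection.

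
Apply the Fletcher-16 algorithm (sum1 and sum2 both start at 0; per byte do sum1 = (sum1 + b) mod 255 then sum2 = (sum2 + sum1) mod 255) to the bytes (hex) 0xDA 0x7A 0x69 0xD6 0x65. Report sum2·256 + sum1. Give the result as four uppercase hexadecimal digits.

7FFA

Running sums (mod 255):
  after byte 0 (0xDA): sum1=218, sum2=218
  after byte 1 (0x7A): sum1=85, sum2=48
  after byte 2 (0x69): sum1=190, sum2=238
  after byte 3 (0xD6): sum1=149, sum2=132
  after byte 4 (0x65): sum1=250, sum2=127
Checksum = sum2·256 + sum1 = 127·256 + 250 = 32762 = 0x7FFA.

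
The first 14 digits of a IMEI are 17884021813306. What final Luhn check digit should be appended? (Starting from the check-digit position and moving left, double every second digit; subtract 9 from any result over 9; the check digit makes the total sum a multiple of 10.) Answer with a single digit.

9

Partial digits right→left: 6 0 3 3 1 8 1 2 0 4 8 8 7 1
Double every second digit counting from the check-digit position (so the 1st, 3rd, 5th, ... of the partial from the right).
  doubled (with −9 where >9): 3 6 2 2 0 7 5 → sum 25
  kept as-is: 0 3 8 2 4 8 1 → sum 26
Total = 25 + 26 = 51.
Check digit = (10 − (51 mod 10)) mod 10 = 9.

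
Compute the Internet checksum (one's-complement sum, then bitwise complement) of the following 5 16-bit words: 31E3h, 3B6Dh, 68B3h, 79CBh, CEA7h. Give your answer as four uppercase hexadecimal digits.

One's-complement addition (fold any carry out of bit 15 back into bit 0):
  0x31E3 + 0x3B6D = 0x06D50
  0x6D50 + 0x68B3 = 0x0D603
  0xD603 + 0x79CB = 0x14FCE → wrap carry → 0x4FCF
  0x4FCF + 0xCEA7 = 0x11E76 → wrap carry → 0x1E77
One's-complement sum = 0x1E77.
Checksum = ~0x1E77 & 0xFFFF = 0xE188.

E188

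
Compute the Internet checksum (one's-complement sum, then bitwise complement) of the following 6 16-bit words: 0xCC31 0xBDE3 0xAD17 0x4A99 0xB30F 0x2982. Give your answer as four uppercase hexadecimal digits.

A1A7

One's-complement addition (fold any carry out of bit 15 back into bit 0):
  0xCC31 + 0xBDE3 = 0x18A14 → wrap carry → 0x8A15
  0x8A15 + 0xAD17 = 0x1372C → wrap carry → 0x372D
  0x372D + 0x4A99 = 0x081C6
  0x81C6 + 0xB30F = 0x134D5 → wrap carry → 0x34D6
  0x34D6 + 0x2982 = 0x05E58
One's-complement sum = 0x5E58.
Checksum = ~0x5E58 & 0xFFFF = 0xA1A7.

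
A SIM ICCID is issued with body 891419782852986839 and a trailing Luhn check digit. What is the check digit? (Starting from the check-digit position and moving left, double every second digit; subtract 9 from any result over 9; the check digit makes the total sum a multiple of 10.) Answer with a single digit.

1

Partial digits right→left: 9 3 8 6 8 9 2 5 8 2 8 7 9 1 4 1 9 8
Double every second digit counting from the check-digit position (so the 1st, 3rd, 5th, ... of the partial from the right).
  doubled (with −9 where >9): 9 7 7 4 7 7 9 8 9 → sum 67
  kept as-is: 3 6 9 5 2 7 1 1 8 → sum 42
Total = 67 + 42 = 109.
Check digit = (10 − (109 mod 10)) mod 10 = 1.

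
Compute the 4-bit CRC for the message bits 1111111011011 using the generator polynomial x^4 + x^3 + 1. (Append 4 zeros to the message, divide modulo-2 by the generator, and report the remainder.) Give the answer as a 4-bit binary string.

Append 4 zeros: 11111110110110000. Divide by 11001 (XOR where the leading bit is 1):
  pos 0: 11111 XOR 11001 = 00110
  pos 2: 11011 XOR 11001 = 00010
  pos 5: 10011 XOR 11001 = 01010
  pos 6: 10100 XOR 11001 = 01101
  pos 7: 11011 XOR 11001 = 00010
  pos 10: 10100 XOR 11001 = 01101
  pos 11: 11010 XOR 11001 = 00011
Remainder (last 4 bits) = 0110. This is the CRC / FCS.

0110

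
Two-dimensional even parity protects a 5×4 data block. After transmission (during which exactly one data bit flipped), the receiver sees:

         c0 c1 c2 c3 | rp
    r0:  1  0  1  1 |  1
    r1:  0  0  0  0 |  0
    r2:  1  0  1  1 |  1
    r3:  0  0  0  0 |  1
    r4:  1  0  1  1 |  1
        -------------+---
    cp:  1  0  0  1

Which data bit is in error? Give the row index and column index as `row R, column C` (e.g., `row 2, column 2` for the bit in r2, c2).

row 3, column 2

Recompute each row's even parity and compare to rp:
  r0: data parity 1, sent rp 1 → ok
  r1: data parity 0, sent rp 0 → ok
  r2: data parity 1, sent rp 1 → ok
  r3: data parity 0, sent rp 1 → mismatch
  r4: data parity 1, sent rp 1 → ok
Recompute each column's even parity and compare to cp:
  c0: data parity 1, sent cp 1 → ok
  c1: data parity 0, sent cp 0 → ok
  c2: data parity 1, sent cp 0 → mismatch
  c3: data parity 1, sent cp 1 → ok
Exactly one row (r3) and one column (c2) fail → the flipped bit is at their intersection.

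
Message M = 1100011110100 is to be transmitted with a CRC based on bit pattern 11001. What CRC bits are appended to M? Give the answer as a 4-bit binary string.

0000

Append 4 zeros: 11000111101000000. Divide by 11001 (XOR where the leading bit is 1):
  pos 0: 11000 XOR 11001 = 00001
  pos 4: 11111 XOR 11001 = 00110
  pos 6: 11001 XOR 11001 = 00000
Remainder (last 4 bits) = 0000. This is the CRC / FCS.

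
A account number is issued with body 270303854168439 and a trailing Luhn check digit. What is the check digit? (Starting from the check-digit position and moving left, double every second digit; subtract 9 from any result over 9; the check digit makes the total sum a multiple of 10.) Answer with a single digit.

1

Partial digits right→left: 9 3 4 8 6 1 4 5 8 3 0 3 0 7 2
Double every second digit counting from the check-digit position (so the 1st, 3rd, 5th, ... of the partial from the right).
  doubled (with −9 where >9): 9 8 3 8 7 0 0 4 → sum 39
  kept as-is: 3 8 1 5 3 3 7 → sum 30
Total = 39 + 30 = 69.
Check digit = (10 − (69 mod 10)) mod 10 = 1.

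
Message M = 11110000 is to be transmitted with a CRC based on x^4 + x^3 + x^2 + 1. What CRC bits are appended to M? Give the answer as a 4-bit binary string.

0011

Append 4 zeros: 111100000000. Divide by 11101 (XOR where the leading bit is 1):
  pos 0: 11110 XOR 11101 = 00011
  pos 3: 11000 XOR 11101 = 00101
  pos 5: 10100 XOR 11101 = 01001
  pos 6: 10010 XOR 11101 = 01111
  pos 7: 11110 XOR 11101 = 00011
Remainder (last 4 bits) = 0011. This is the CRC / FCS.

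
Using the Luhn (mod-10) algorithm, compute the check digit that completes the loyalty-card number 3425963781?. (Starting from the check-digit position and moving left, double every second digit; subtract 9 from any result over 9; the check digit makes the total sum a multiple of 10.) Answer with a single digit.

6

Partial digits right→left: 1 8 7 3 6 9 5 2 4 3
Double every second digit counting from the check-digit position (so the 1st, 3rd, 5th, ... of the partial from the right).
  doubled (with −9 where >9): 2 5 3 1 8 → sum 19
  kept as-is: 8 3 9 2 3 → sum 25
Total = 19 + 25 = 44.
Check digit = (10 − (44 mod 10)) mod 10 = 6.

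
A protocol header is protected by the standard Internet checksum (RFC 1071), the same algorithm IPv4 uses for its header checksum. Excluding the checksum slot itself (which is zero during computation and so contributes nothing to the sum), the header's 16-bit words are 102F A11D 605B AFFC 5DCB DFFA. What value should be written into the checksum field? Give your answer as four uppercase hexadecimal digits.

One's-complement addition (fold any carry out of bit 15 back into bit 0):
  0x102F + 0xA11D = 0x0B14C
  0xB14C + 0x605B = 0x111A7 → wrap carry → 0x11A8
  0x11A8 + 0xAFFC = 0x0C1A4
  0xC1A4 + 0x5DCB = 0x11F6F → wrap carry → 0x1F70
  0x1F70 + 0xDFFA = 0x0FF6A
One's-complement sum = 0xFF6A.
Checksum = ~0xFF6A & 0xFFFF = 0x0095.

0095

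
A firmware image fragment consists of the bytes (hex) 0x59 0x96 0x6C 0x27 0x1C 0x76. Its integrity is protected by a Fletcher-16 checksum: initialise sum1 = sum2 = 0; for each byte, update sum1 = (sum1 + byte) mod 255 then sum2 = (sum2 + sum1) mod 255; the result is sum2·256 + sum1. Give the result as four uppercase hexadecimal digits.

Running sums (mod 255):
  after byte 0 (0x59): sum1=89, sum2=89
  after byte 1 (0x96): sum1=239, sum2=73
  after byte 2 (0x6C): sum1=92, sum2=165
  after byte 3 (0x27): sum1=131, sum2=41
  after byte 4 (0x1C): sum1=159, sum2=200
  after byte 5 (0x76): sum1=22, sum2=222
Checksum = sum2·256 + sum1 = 222·256 + 22 = 56854 = 0xDE16.

DE16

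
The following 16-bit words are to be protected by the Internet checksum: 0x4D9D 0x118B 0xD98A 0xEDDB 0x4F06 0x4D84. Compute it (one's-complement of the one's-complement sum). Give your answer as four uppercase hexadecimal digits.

One's-complement addition (fold any carry out of bit 15 back into bit 0):
  0x4D9D + 0x118B = 0x05F28
  0x5F28 + 0xD98A = 0x138B2 → wrap carry → 0x38B3
  0x38B3 + 0xEDDB = 0x1268E → wrap carry → 0x268F
  0x268F + 0x4F06 = 0x07595
  0x7595 + 0x4D84 = 0x0C319
One's-complement sum = 0xC319.
Checksum = ~0xC319 & 0xFFFF = 0x3CE6.

3CE6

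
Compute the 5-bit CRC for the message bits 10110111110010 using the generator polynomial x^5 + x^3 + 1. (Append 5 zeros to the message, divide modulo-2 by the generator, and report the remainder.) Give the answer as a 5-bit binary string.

01011

Append 5 zeros: 1011011111001000000. Divide by 101001 (XOR where the leading bit is 1):
  pos 0: 101101 XOR 101001 = 000100
  pos 3: 100111 XOR 101001 = 001110
  pos 5: 111010 XOR 101001 = 010011
  pos 6: 100110 XOR 101001 = 001111
  pos 8: 111110 XOR 101001 = 010111
  pos 9: 101110 XOR 101001 = 000111
  pos 12: 111000 XOR 101001 = 010001
  pos 13: 100010 XOR 101001 = 001011
Remainder (last 5 bits) = 01011. This is the CRC / FCS.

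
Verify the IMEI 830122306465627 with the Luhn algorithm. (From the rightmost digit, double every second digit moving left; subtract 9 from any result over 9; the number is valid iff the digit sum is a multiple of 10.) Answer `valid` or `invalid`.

invalid

From the right, keep odd positions and double even positions (subtract 9 from any doubled value over 9):
  doubled (positions 2,4,...): 4 1 8 0 4 2 6 → sum 25
  kept (positions 1,3,...): 7 6 6 6 3 2 0 8 → sum 38
Total = 63.
63 mod 10 = 3, so the number is invalid.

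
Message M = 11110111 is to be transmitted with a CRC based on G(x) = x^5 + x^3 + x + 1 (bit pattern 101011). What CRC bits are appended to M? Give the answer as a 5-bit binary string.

00010

Append 5 zeros: 1111011100000. Divide by 101011 (XOR where the leading bit is 1):
  pos 0: 111101 XOR 101011 = 010110
  pos 1: 101101 XOR 101011 = 000110
  pos 4: 110100 XOR 101011 = 011111
  pos 5: 111110 XOR 101011 = 010101
  pos 6: 101010 XOR 101011 = 000001
Remainder (last 5 bits) = 00010. This is the CRC / FCS.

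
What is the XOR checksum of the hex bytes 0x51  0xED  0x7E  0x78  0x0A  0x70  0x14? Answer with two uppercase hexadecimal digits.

XOR the bytes together:
  start with 0x51
  0x51 ⊕ 0xED = 0xBC
  0xBC ⊕ 0x7E = 0xC2
  0xC2 ⊕ 0x78 = 0xBA
  0xBA ⊕ 0x0A = 0xB0
  0xB0 ⊕ 0x70 = 0xC0
  0xC0 ⊕ 0x14 = 0xD4

D4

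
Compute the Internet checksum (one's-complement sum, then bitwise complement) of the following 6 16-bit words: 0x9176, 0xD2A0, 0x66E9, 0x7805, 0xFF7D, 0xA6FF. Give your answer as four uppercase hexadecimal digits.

167C

One's-complement addition (fold any carry out of bit 15 back into bit 0):
  0x9176 + 0xD2A0 = 0x16416 → wrap carry → 0x6417
  0x6417 + 0x66E9 = 0x0CB00
  0xCB00 + 0x7805 = 0x14305 → wrap carry → 0x4306
  0x4306 + 0xFF7D = 0x14283 → wrap carry → 0x4284
  0x4284 + 0xA6FF = 0x0E983
One's-complement sum = 0xE983.
Checksum = ~0xE983 & 0xFFFF = 0x167C.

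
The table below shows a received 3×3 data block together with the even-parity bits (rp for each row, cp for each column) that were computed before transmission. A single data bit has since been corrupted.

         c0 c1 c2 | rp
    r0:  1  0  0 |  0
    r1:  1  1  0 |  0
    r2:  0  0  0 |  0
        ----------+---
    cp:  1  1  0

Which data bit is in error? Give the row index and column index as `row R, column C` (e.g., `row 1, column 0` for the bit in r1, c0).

Recompute each row's even parity and compare to rp:
  r0: data parity 1, sent rp 0 → mismatch
  r1: data parity 0, sent rp 0 → ok
  r2: data parity 0, sent rp 0 → ok
Recompute each column's even parity and compare to cp:
  c0: data parity 0, sent cp 1 → mismatch
  c1: data parity 1, sent cp 1 → ok
  c2: data parity 0, sent cp 0 → ok
Exactly one row (r0) and one column (c0) fail → the flipped bit is at their intersection.

row 0, column 0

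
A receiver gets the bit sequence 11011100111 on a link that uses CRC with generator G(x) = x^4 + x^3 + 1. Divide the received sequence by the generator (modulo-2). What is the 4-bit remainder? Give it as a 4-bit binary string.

1011

Modulo-2 division of 11011100111 by 11001:
  pos 0: 11011 XOR 11001 = 00010
  pos 3: 10100 XOR 11001 = 01101
  pos 4: 11011 XOR 11001 = 00010
Remainder = 1011 (nonzero — an error is detected).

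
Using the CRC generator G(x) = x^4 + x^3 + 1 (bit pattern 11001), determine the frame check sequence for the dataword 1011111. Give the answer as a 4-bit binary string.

1110

Append 4 zeros: 10111110000. Divide by 11001 (XOR where the leading bit is 1):
  pos 0: 10111 XOR 11001 = 01110
  pos 1: 11101 XOR 11001 = 00100
  pos 3: 10010 XOR 11001 = 01011
  pos 4: 10110 XOR 11001 = 01111
  pos 5: 11110 XOR 11001 = 00111
Remainder (last 4 bits) = 1110. This is the CRC / FCS.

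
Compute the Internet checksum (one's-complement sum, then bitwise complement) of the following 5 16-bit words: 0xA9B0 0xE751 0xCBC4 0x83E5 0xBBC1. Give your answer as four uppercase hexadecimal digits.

6391

One's-complement addition (fold any carry out of bit 15 back into bit 0):
  0xA9B0 + 0xE751 = 0x19101 → wrap carry → 0x9102
  0x9102 + 0xCBC4 = 0x15CC6 → wrap carry → 0x5CC7
  0x5CC7 + 0x83E5 = 0x0E0AC
  0xE0AC + 0xBBC1 = 0x19C6D → wrap carry → 0x9C6E
One's-complement sum = 0x9C6E.
Checksum = ~0x9C6E & 0xFFFF = 0x6391.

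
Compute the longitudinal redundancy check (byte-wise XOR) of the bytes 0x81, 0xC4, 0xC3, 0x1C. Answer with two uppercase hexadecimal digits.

9A

XOR the bytes together:
  start with 0x81
  0x81 ⊕ 0xC4 = 0x45
  0x45 ⊕ 0xC3 = 0x86
  0x86 ⊕ 0x1C = 0x9A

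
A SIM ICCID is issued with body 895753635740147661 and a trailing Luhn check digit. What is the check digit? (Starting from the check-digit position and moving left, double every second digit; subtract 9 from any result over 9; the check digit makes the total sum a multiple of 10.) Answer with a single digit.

Partial digits right→left: 1 6 6 7 4 1 0 4 7 5 3 6 3 5 7 5 9 8
Double every second digit counting from the check-digit position (so the 1st, 3rd, 5th, ... of the partial from the right).
  doubled (with −9 where >9): 2 3 8 0 5 6 6 5 9 → sum 44
  kept as-is: 6 7 1 4 5 6 5 5 8 → sum 47
Total = 44 + 47 = 91.
Check digit = (10 − (91 mod 10)) mod 10 = 9.

9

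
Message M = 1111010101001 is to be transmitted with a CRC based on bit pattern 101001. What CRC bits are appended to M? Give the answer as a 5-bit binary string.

Append 5 zeros: 111101010100100000. Divide by 101001 (XOR where the leading bit is 1):
  pos 0: 111101 XOR 101001 = 010100
  pos 1: 101000 XOR 101001 = 000001
  pos 6: 110100 XOR 101001 = 011101
  pos 7: 111011 XOR 101001 = 010010
  pos 8: 100100 XOR 101001 = 001101
  pos 10: 110100 XOR 101001 = 011101
  pos 11: 111010 XOR 101001 = 010011
  pos 12: 100110 XOR 101001 = 001111
Remainder (last 5 bits) = 01111. This is the CRC / FCS.

01111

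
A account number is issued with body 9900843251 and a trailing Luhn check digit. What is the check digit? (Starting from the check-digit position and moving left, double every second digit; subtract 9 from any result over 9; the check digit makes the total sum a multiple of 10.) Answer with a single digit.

Partial digits right→left: 1 5 2 3 4 8 0 0 9 9
Double every second digit counting from the check-digit position (so the 1st, 3rd, 5th, ... of the partial from the right).
  doubled (with −9 where >9): 2 4 8 0 9 → sum 23
  kept as-is: 5 3 8 0 9 → sum 25
Total = 23 + 25 = 48.
Check digit = (10 − (48 mod 10)) mod 10 = 2.

2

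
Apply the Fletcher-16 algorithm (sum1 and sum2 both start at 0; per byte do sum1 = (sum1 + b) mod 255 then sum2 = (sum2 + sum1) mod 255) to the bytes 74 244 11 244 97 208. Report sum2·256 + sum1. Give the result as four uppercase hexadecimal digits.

Running sums (mod 255):
  after byte 0 (74): sum1=74, sum2=74
  after byte 1 (244): sum1=63, sum2=137
  after byte 2 (11): sum1=74, sum2=211
  after byte 3 (244): sum1=63, sum2=19
  after byte 4 (97): sum1=160, sum2=179
  after byte 5 (208): sum1=113, sum2=37
Checksum = sum2·256 + sum1 = 37·256 + 113 = 9585 = 0x2571.

2571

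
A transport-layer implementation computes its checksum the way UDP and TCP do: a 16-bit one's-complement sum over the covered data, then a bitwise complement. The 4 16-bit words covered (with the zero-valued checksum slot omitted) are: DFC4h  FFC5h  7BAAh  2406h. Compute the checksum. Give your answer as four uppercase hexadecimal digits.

One's-complement addition (fold any carry out of bit 15 back into bit 0):
  0xDFC4 + 0xFFC5 = 0x1DF89 → wrap carry → 0xDF8A
  0xDF8A + 0x7BAA = 0x15B34 → wrap carry → 0x5B35
  0x5B35 + 0x2406 = 0x07F3B
One's-complement sum = 0x7F3B.
Checksum = ~0x7F3B & 0xFFFF = 0x80C4.

80C4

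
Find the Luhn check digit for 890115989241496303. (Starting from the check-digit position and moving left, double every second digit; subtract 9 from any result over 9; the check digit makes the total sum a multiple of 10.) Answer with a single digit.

3

Partial digits right→left: 3 0 3 6 9 4 1 4 2 9 8 9 5 1 1 0 9 8
Double every second digit counting from the check-digit position (so the 1st, 3rd, 5th, ... of the partial from the right).
  doubled (with −9 where >9): 6 6 9 2 4 7 1 2 9 → sum 46
  kept as-is: 0 6 4 4 9 9 1 0 8 → sum 41
Total = 46 + 41 = 87.
Check digit = (10 − (87 mod 10)) mod 10 = 3.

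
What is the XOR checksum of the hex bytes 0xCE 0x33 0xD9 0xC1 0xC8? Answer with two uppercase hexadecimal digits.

XOR the bytes together:
  start with 0xCE
  0xCE ⊕ 0x33 = 0xFD
  0xFD ⊕ 0xD9 = 0x24
  0x24 ⊕ 0xC1 = 0xE5
  0xE5 ⊕ 0xC8 = 0x2D

2D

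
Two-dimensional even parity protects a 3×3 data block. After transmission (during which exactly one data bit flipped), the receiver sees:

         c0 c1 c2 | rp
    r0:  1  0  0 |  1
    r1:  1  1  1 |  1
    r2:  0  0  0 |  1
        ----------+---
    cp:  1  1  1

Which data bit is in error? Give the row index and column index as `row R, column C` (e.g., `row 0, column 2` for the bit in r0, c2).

Recompute each row's even parity and compare to rp:
  r0: data parity 1, sent rp 1 → ok
  r1: data parity 1, sent rp 1 → ok
  r2: data parity 0, sent rp 1 → mismatch
Recompute each column's even parity and compare to cp:
  c0: data parity 0, sent cp 1 → mismatch
  c1: data parity 1, sent cp 1 → ok
  c2: data parity 1, sent cp 1 → ok
Exactly one row (r2) and one column (c0) fail → the flipped bit is at their intersection.

row 2, column 0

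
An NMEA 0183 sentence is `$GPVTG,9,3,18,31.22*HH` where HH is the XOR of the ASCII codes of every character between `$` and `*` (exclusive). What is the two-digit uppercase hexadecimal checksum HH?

XOR the ASCII codes of the payload characters:
  'G' = 0x47 → acc = 0x47
  'P' = 0x50 → acc = 0x17
  'V' = 0x56 → acc = 0x41
  'T' = 0x54 → acc = 0x15
  'G' = 0x47 → acc = 0x52
  ',' = 0x2C → acc = 0x7E
  '9' = 0x39 → acc = 0x47
  ',' = 0x2C → acc = 0x6B
  '3' = 0x33 → acc = 0x58
  ',' = 0x2C → acc = 0x74
  '1' = 0x31 → acc = 0x45
  '8' = 0x38 → acc = 0x7D
  ',' = 0x2C → acc = 0x51
  '3' = 0x33 → acc = 0x62
  '1' = 0x31 → acc = 0x53
  '.' = 0x2E → acc = 0x7D
  '2' = 0x32 → acc = 0x4F
  '2' = 0x32 → acc = 0x7D
Checksum = 0x7D.

7D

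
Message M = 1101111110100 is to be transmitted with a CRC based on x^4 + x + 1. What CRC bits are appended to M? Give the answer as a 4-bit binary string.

Append 4 zeros: 11011111101000000. Divide by 10011 (XOR where the leading bit is 1):
  pos 0: 11011 XOR 10011 = 01000
  pos 1: 10001 XOR 10011 = 00010
  pos 4: 10111 XOR 10011 = 00100
  pos 6: 10001 XOR 10011 = 00010
  pos 9: 10000 XOR 10011 = 00011
  pos 12: 11000 XOR 10011 = 01011
Remainder (last 4 bits) = 1011. This is the CRC / FCS.

1011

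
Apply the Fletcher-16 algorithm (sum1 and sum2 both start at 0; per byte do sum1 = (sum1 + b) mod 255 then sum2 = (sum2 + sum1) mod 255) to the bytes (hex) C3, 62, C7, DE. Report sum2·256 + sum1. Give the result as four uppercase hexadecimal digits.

Running sums (mod 255):
  after byte 0 (C3): sum1=195, sum2=195
  after byte 1 (62): sum1=38, sum2=233
  after byte 2 (C7): sum1=237, sum2=215
  after byte 3 (DE): sum1=204, sum2=164
Checksum = sum2·256 + sum1 = 164·256 + 204 = 42188 = 0xA4CC.

A4CC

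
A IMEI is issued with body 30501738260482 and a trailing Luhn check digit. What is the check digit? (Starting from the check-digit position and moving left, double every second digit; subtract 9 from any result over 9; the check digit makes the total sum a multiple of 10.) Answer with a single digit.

Partial digits right→left: 2 8 4 0 6 2 8 3 7 1 0 5 0 3
Double every second digit counting from the check-digit position (so the 1st, 3rd, 5th, ... of the partial from the right).
  doubled (with −9 where >9): 4 8 3 7 5 0 0 → sum 27
  kept as-is: 8 0 2 3 1 5 3 → sum 22
Total = 27 + 22 = 49.
Check digit = (10 − (49 mod 10)) mod 10 = 1.

1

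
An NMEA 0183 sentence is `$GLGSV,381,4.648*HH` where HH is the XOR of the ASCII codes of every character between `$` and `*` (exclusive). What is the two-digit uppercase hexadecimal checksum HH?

53

XOR the ASCII codes of the payload characters:
  'G' = 0x47 → acc = 0x47
  'L' = 0x4C → acc = 0x0B
  'G' = 0x47 → acc = 0x4C
  'S' = 0x53 → acc = 0x1F
  'V' = 0x56 → acc = 0x49
  ',' = 0x2C → acc = 0x65
  '3' = 0x33 → acc = 0x56
  '8' = 0x38 → acc = 0x6E
  '1' = 0x31 → acc = 0x5F
  ',' = 0x2C → acc = 0x73
  '4' = 0x34 → acc = 0x47
  '.' = 0x2E → acc = 0x69
  '6' = 0x36 → acc = 0x5F
  '4' = 0x34 → acc = 0x6B
  '8' = 0x38 → acc = 0x53
Checksum = 0x53.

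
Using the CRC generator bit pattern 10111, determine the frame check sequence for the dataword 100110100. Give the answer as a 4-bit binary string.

0011

Append 4 zeros: 1001101000000. Divide by 10111 (XOR where the leading bit is 1):
  pos 0: 10011 XOR 10111 = 00100
  pos 2: 10001 XOR 10111 = 00110
  pos 4: 11000 XOR 10111 = 01111
  pos 5: 11110 XOR 10111 = 01001
  pos 6: 10010 XOR 10111 = 00101
  pos 8: 10100 XOR 10111 = 00011
Remainder (last 4 bits) = 0011. This is the CRC / FCS.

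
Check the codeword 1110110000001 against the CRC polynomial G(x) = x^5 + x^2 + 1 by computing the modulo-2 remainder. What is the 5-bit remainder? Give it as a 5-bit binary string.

Modulo-2 division of 1110110000001 by 100101:
  pos 0: 111011 XOR 100101 = 011110
  pos 1: 111100 XOR 100101 = 011001
  pos 2: 110010 XOR 100101 = 010111
  pos 3: 101110 XOR 100101 = 001011
  pos 5: 101100 XOR 100101 = 001001
  pos 7: 100101 XOR 100101 = 000000
Remainder = 00000 (zero — the frame passes the CRC check).

00000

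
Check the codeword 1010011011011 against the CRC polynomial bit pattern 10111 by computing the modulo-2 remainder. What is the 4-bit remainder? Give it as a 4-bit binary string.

Modulo-2 division of 1010011011011 by 10111:
  pos 0: 10100 XOR 10111 = 00011
  pos 3: 11110 XOR 10111 = 01001
  pos 4: 10011 XOR 10111 = 00100
  pos 6: 10010 XOR 10111 = 00101
  pos 8: 10111 XOR 10111 = 00000
Remainder = 0000 (zero — the frame passes the CRC check).

0000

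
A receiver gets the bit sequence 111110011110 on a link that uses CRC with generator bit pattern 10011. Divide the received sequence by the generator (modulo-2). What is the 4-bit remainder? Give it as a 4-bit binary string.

0000

Modulo-2 division of 111110011110 by 10011:
  pos 0: 11111 XOR 10011 = 01100
  pos 1: 11000 XOR 10011 = 01011
  pos 2: 10110 XOR 10011 = 00101
  pos 4: 10111 XOR 10011 = 00100
  pos 6: 10011 XOR 10011 = 00000
Remainder = 0000 (zero — the frame passes the CRC check).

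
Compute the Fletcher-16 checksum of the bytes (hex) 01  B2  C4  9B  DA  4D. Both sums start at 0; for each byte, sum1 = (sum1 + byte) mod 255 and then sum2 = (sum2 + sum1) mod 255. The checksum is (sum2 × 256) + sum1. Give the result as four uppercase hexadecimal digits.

6C3C

Running sums (mod 255):
  after byte 0 (01): sum1=1, sum2=1
  after byte 1 (B2): sum1=179, sum2=180
  after byte 2 (C4): sum1=120, sum2=45
  after byte 3 (9B): sum1=20, sum2=65
  after byte 4 (DA): sum1=238, sum2=48
  after byte 5 (4D): sum1=60, sum2=108
Checksum = sum2·256 + sum1 = 108·256 + 60 = 27708 = 0x6C3C.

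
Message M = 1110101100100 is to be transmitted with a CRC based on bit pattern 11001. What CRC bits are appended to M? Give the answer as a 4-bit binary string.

1100

Append 4 zeros: 11101011001000000. Divide by 11001 (XOR where the leading bit is 1):
  pos 0: 11101 XOR 11001 = 00100
  pos 2: 10001 XOR 11001 = 01000
  pos 3: 10001 XOR 11001 = 01000
  pos 4: 10000 XOR 11001 = 01001
  pos 5: 10010 XOR 11001 = 01011
  pos 6: 10111 XOR 11001 = 01110
  pos 7: 11100 XOR 11001 = 00101
  pos 9: 10100 XOR 11001 = 01101
  pos 10: 11010 XOR 11001 = 00011
Remainder (last 4 bits) = 1100. This is the CRC / FCS.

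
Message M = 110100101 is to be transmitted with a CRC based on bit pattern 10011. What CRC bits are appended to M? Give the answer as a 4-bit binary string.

0100

Append 4 zeros: 1101001010000. Divide by 10011 (XOR where the leading bit is 1):
  pos 0: 11010 XOR 10011 = 01001
  pos 1: 10010 XOR 10011 = 00001
  pos 5: 11010 XOR 10011 = 01001
  pos 6: 10010 XOR 10011 = 00001
Remainder (last 4 bits) = 0100. This is the CRC / FCS.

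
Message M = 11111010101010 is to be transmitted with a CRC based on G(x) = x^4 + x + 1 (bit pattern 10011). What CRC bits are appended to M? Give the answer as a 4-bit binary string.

Append 4 zeros: 111110101010100000. Divide by 10011 (XOR where the leading bit is 1):
  pos 0: 11111 XOR 10011 = 01100
  pos 1: 11000 XOR 10011 = 01011
  pos 2: 10111 XOR 10011 = 00100
  pos 4: 10001 XOR 10011 = 00010
  pos 7: 10010 XOR 10011 = 00001
  pos 11: 11000 XOR 10011 = 01011
  pos 12: 10110 XOR 10011 = 00101
Remainder (last 4 bits) = 1010. This is the CRC / FCS.

1010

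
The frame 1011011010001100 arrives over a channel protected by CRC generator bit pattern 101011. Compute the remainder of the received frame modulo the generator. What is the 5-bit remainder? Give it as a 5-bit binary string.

Modulo-2 division of 1011011010001100 by 101011:
  pos 0: 101101 XOR 101011 = 000110
  pos 3: 110101 XOR 101011 = 011110
  pos 4: 111100 XOR 101011 = 010111
  pos 5: 101110 XOR 101011 = 000101
  pos 8: 101011 XOR 101011 = 000000
Remainder = 00000 (zero — the frame passes the CRC check).

00000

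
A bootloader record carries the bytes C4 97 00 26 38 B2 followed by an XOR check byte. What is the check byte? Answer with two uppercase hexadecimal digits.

XOR the bytes together:
  start with 0xC4
  0xC4 ⊕ 0x97 = 0x53
  0x53 ⊕ 0x00 = 0x53
  0x53 ⊕ 0x26 = 0x75
  0x75 ⊕ 0x38 = 0x4D
  0x4D ⊕ 0xB2 = 0xFF

FF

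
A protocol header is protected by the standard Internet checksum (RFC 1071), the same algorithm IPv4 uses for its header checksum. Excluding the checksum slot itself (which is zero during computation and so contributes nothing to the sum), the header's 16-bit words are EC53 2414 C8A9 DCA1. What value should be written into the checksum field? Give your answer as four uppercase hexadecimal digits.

4A4C

One's-complement addition (fold any carry out of bit 15 back into bit 0):
  0xEC53 + 0x2414 = 0x11067 → wrap carry → 0x1068
  0x1068 + 0xC8A9 = 0x0D911
  0xD911 + 0xDCA1 = 0x1B5B2 → wrap carry → 0xB5B3
One's-complement sum = 0xB5B3.
Checksum = ~0xB5B3 & 0xFFFF = 0x4A4C.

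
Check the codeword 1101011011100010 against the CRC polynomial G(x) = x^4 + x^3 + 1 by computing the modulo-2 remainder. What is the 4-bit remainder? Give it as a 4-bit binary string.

0000

Modulo-2 division of 1101011011100010 by 11001:
  pos 0: 11010 XOR 11001 = 00011
  pos 3: 11110 XOR 11001 = 00111
  pos 5: 11111 XOR 11001 = 00110
  pos 7: 11010 XOR 11001 = 00011
  pos 10: 11001 XOR 11001 = 00000
Remainder = 0000 (zero — the frame passes the CRC check).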